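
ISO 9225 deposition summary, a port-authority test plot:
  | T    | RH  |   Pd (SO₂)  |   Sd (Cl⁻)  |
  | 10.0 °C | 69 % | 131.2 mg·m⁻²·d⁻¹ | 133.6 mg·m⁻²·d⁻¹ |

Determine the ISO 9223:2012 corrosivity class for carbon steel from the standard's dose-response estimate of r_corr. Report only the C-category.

C5

carbon steel: T≤10 °C ⇒ hinge +0.150·(10.0−10) = +0.0000
  SO₂ term: 1.77·131.2^0.52·exp(0.02·69+0.0000) = 88.84
  Sd branch = 0.102·Sd^0.62·e^(0.033·RH+0.04·T) = 30.85 μm/a
  r_corr = 88.84 + 30.85 = 119.7 μm/a
ISO 9223 Table 2 (carbon steel): 80 < 120 ≤ 200 μm/a ⇒ C5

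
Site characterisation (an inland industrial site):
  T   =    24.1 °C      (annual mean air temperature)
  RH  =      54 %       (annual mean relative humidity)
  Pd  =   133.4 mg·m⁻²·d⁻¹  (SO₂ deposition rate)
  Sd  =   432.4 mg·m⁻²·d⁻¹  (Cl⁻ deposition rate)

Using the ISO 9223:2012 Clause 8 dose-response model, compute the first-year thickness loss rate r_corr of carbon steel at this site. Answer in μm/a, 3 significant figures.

r_corr = 99.5 μm/a

carbon steel: temperature factor f = -0.054·(14.1) = -0.7614
  sulphur-dioxide contribution → 31 μm/a
  chloride contribution → 68.46 μm/a
  total first-year rate 99.46 μm/a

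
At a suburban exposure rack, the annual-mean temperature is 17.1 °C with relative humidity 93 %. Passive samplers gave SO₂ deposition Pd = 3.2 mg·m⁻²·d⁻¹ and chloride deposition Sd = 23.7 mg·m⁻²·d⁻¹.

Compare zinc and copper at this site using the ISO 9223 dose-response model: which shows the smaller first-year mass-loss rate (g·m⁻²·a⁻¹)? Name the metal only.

zinc: f(T) = -0.071·(T−10) [T>10 °C] = -0.5041
  Pd branch = 0.0129·Pd^0.44·e^(0.046·RH+f) = 0.9372 μm/a
  Cl⁻ term: 0.0175·23.7^0.57·exp(0.008·93+0.085·17.1) = 0.9572
  sum: 0.9372 + 0.9572 → r_corr = 1.894 μm/a
  mass loss = 1.894 μm/a × 7.14 g/cm³ = 13.53 g·m⁻²·a⁻¹
copper: f(T) = -0.080·(T−10) [T>10 °C] = -0.5680
  SO₂ term: 0.0053·3.2^0.26·exp(0.059·93-0.5680) = 0.9815
  Cl⁻ term: 0.01025·23.7^0.27·exp(0.036·93+0.049·17.1) = 1.584
  sum: 0.9815 + 1.584 → r_corr = 2.566 μm/a
  mass loss = 2.566 μm/a × 8.96 g/cm³ = 22.99 g·m⁻²·a⁻¹
Ordering by g·m⁻²·a⁻¹: copper (23) > zinc (13.5)

zinc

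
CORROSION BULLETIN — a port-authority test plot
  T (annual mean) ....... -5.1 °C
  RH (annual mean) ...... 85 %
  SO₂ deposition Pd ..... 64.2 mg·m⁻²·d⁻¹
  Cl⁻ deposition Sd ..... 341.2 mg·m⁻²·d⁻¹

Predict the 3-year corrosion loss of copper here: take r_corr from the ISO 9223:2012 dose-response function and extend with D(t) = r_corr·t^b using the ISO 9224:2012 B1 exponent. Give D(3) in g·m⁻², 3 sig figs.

D(3) = 21.9 g·m⁻²

copper: T≤10 °C ⇒ hinge +0.126·(-5.1−10) = -1.9026
  Pd branch = 0.0053·Pd^0.26·e^(0.059·RH+f) = 0.3515 μm/a
  Cl⁻ term: 0.01025·341.2^0.27·exp(0.036·85+0.049·-5.1) = 0.8223
  r_corr = 0.3515 + 0.8223 = 1.174 μm/a
Long-term exponent b (ISO 9224 Table 2, B1) = 0.667
  D(3) = 1.174 × 3^0.667 = 1.174 × 2.081 = 2.443 μm
  Mass loss = 2.443 μm × 8.96 g/cm³ = 21.89 g·m⁻²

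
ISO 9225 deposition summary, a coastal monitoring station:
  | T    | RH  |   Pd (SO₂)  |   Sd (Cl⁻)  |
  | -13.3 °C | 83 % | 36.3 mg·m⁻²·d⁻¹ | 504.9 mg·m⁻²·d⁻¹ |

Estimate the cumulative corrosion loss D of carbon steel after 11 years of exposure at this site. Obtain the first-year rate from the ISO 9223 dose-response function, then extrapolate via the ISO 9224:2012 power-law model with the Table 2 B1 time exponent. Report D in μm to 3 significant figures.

carbon steel: f(T) = +0.150·(T−10) [T≤10 °C] = -3.4950
  SO₂ term: 1.77·36.3^0.52·exp(0.02·83-3.4950) = 1.829
  Cl⁻ term: 0.102·504.9^0.62·exp(0.033·83+0.04·-13.3) = 43.96
  sum: 1.829 + 43.96 → r_corr = 45.79 μm/a
ISO 9224: D(t) = r_corr · t^b with b = 0.523 (carbon steel, B1)
  D(11) = 45.79 × 11^0.523 = 45.79 × 3.505 = 160.5 μm

D(11) = 160 μm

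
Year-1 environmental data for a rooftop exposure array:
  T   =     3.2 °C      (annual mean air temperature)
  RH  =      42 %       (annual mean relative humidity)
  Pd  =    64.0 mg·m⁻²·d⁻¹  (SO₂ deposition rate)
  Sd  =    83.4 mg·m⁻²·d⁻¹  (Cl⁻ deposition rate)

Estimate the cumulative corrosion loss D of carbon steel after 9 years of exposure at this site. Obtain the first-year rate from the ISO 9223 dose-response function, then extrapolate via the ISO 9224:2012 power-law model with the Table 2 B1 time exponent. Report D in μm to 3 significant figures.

D(9) = 63.3 μm

carbon steel: temperature factor f = +0.150·(-6.8) = -1.0200
  SO₂ term: 1.77·64.0^0.52·exp(0.02·42-1.0200) = 12.85
  Sd branch = 0.102·Sd^0.62·e^(0.033·RH+0.04·T) = 7.199 μm/a
  sum: 12.85 + 7.199 → r_corr = 20.05 μm/a
ISO 9224: D(t) = r_corr · t^b with b = 0.523 (carbon steel, B1)
  D(9) = 20.05 × 9^0.523 = 20.05 × 3.156 = 63.27 μm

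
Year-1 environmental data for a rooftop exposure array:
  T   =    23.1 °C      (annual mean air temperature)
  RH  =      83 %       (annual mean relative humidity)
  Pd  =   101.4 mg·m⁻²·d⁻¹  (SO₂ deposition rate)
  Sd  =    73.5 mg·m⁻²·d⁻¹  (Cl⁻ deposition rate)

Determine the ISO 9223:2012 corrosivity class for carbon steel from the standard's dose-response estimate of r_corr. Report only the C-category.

carbon steel: T>10 °C ⇒ hinge -0.054·(23.1−10) = -0.7074
  Pd branch = 1.77·Pd^0.52·e^(0.02·RH+f) = 50.68 μm/a
  Cl⁻ term: 0.102·73.5^0.62·exp(0.033·83+0.04·23.1) = 57.08
  sum: 50.68 + 57.08 → r_corr = 107.8 μm/a
108 μm/a falls in (80, 200] for carbon steel → category C5

C5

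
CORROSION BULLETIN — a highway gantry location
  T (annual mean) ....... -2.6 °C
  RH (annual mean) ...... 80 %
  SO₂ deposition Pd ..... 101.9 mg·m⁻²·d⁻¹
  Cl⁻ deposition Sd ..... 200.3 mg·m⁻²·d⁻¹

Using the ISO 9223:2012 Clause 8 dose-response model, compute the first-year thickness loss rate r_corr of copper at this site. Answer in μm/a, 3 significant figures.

r_corr = 1.08 μm/a

copper: f(T) = +0.126·(T−10) [T≤10 °C] = -1.5876
  sulphur-dioxide contribution → 0.4044 μm/a
  chloride contribution → 0.6724 μm/a
  total first-year rate 1.077 μm/a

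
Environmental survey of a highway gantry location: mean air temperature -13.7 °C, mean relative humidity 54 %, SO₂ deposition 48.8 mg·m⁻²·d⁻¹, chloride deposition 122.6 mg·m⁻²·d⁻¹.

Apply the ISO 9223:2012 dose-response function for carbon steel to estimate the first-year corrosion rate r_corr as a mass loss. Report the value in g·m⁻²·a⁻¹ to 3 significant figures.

carbon steel: T≤10 °C ⇒ hinge +0.150·(-13.7−10) = -3.5550
  Pd branch = 1.77·Pd^0.52·e^(0.02·RH+f) = 1.125 μm/a
  Sd branch = 0.102·Sd^0.62·e^(0.033·RH+0.04·T) = 6.908 μm/a
  sum: 1.125 + 6.908 → r_corr = 8.033 μm/a
Convert to mass loss: 8.033 μm/a × 7.85 g/cm³ = 63.06 g·m⁻²·a⁻¹

r_corr = 63.1 g·m⁻²·a⁻¹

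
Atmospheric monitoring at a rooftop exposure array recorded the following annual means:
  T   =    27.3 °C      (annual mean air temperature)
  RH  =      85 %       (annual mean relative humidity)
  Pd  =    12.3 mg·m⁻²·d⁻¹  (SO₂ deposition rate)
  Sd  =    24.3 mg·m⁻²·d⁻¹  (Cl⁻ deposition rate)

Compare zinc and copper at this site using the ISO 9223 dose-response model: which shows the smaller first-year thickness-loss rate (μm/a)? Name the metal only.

zinc: T>10 °C ⇒ hinge -0.071·(27.3−10) = -1.2283
  SO₂ term: 0.0129·12.3^0.44·exp(0.046·85-1.2283) = 0.5686
  Cl⁻ term: 0.0175·24.3^0.57·exp(0.008·85+0.085·27.3) = 2.167
  r_corr = 0.5686 + 2.167 = 2.736 μm/a
copper: T>10 °C ⇒ hinge -0.080·(27.3−10) = -1.3840
  Pd branch = 0.0053·Pd^0.26·e^(0.059·RH+f) = 0.3842 μm/a
  Cl⁻ term: 0.01025·24.3^0.27·exp(0.036·85+0.049·27.3) = 1.971
  sum: 0.3842 + 1.971 → r_corr = 2.355 μm/a
Ordering by μm/a: zinc (2.74) > copper (2.36)

copper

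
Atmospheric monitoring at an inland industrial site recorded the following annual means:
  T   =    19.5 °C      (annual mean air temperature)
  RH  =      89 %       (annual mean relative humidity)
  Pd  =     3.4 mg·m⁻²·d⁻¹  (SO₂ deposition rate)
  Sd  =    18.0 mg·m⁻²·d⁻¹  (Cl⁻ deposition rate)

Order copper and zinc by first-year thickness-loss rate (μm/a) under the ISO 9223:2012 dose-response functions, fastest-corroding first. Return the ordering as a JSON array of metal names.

["copper", "zinc"]

copper: f(T) = -0.080·(T−10) [T>10 °C] = -0.7600
  SO₂ term: 0.0053·3.4^0.26·exp(0.059·89-0.7600) = 0.6499
  Cl⁻ term: 0.01025·18.0^0.27·exp(0.036·89+0.049·19.5) = 1.433
  sum: 0.6499 + 1.433 → r_corr = 2.082 μm/a
zinc: f(T) = -0.071·(T−10) [T>10 °C] = -0.6745
  Pd branch = 0.0129·Pd^0.44·e^(0.046·RH+f) = 0.6753 μm/a
  Sd branch = 0.0175·Sd^0.57·e^(0.008·RH+0.085·T) = 0.9719 μm/a
  sum: 0.6753 + 0.9719 → r_corr = 1.647 μm/a
Ordering by μm/a: copper (2.08) > zinc (1.65)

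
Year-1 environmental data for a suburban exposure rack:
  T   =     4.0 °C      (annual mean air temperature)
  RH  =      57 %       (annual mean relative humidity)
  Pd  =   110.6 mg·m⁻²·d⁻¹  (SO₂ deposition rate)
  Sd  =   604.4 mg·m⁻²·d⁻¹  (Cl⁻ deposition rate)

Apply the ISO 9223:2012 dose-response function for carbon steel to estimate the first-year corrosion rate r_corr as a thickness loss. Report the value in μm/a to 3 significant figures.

r_corr = 67.6 μm/a

carbon steel: T≤10 °C ⇒ hinge +0.150·(4.0−10) = -0.9000
  SO₂ term: 1.77·110.6^0.52·exp(0.02·57-0.9000) = 26
  Cl⁻ term: 0.102·604.4^0.62·exp(0.033·57+0.04·4.0) = 41.63
  sum: 26 + 41.63 → r_corr = 67.63 μm/a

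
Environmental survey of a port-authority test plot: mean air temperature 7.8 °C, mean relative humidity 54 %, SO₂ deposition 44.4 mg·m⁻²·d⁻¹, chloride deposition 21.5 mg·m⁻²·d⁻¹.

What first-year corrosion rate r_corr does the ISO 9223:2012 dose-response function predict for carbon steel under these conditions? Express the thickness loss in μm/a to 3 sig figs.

r_corr = 32.5 μm/a

carbon steel: f(T) = +0.150·(T−10) [T≤10 °C] = -0.3300
  sulphur-dioxide contribution → 26.94 μm/a
  chloride contribution → 5.548 μm/a
  ⇒ r_corr(carbon steel) = 32.48 μm/a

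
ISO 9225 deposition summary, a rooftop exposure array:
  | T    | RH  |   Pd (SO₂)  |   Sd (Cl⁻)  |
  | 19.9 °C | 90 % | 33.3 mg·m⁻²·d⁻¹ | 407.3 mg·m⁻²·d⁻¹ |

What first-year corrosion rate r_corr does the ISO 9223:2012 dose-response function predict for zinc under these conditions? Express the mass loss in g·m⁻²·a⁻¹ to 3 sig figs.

r_corr = 56.2 g·m⁻²·a⁻¹

zinc: f(T) = -0.071·(T−10) [T>10 °C] = -0.7029
  sulphur-dioxide contribution → 1.876 μm/a
  chloride contribution → 5.998 μm/a
  total first-year rate 7.874 μm/a
Convert to mass loss: 7.874 μm/a × 7.14 g/cm³ = 56.22 g·m⁻²·a⁻¹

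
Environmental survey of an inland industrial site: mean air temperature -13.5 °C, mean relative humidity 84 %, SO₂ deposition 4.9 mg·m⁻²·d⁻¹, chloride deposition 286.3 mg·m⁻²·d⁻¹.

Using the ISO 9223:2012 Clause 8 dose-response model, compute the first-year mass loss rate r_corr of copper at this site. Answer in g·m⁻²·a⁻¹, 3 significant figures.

copper: f(T) = +0.126·(T−10) [T≤10 °C] = -2.9610
  Pd branch = 0.0053·Pd^0.26·e^(0.059·RH+f) = 0.0589 μm/a
  Sd branch = 0.01025·Sd^0.27·e^(0.036·RH+0.049·T) = 0.5013 μm/a
  sum: 0.0589 + 0.5013 → r_corr = 0.5602 μm/a
Convert to mass loss: 0.5602 μm/a × 8.96 g/cm³ = 5.019 g·m⁻²·a⁻¹

r_corr = 5.02 g·m⁻²·a⁻¹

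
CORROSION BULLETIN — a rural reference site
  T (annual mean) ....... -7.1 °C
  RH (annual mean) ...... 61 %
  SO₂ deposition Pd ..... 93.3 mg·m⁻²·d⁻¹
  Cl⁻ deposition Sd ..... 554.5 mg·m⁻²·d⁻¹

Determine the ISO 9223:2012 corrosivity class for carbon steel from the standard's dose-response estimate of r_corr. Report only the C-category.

carbon steel: T≤10 °C ⇒ hinge +0.150·(-7.1−10) = -2.5650
  sulphur-dioxide contribution → 4.877 μm/a
  chloride contribution → 28.89 μm/a
  total first-year rate 33.77 μm/a
Category bounds: 25…50 μm/a bracket r_corr ⇒ C3

C3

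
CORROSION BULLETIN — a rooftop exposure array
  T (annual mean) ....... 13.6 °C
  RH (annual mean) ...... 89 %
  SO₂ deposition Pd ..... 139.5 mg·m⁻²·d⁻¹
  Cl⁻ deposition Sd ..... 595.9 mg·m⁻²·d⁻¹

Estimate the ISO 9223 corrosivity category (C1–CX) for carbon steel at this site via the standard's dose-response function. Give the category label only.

CX

carbon steel: f(T) = -0.054·(T−10) [T>10 °C] = -0.1944
  SO₂ term: 1.77·139.5^0.52·exp(0.02·89-0.1944) = 112.7
  Cl⁻ term: 0.102·595.9^0.62·exp(0.033·89+0.04·13.6) = 174.2
  r_corr = 112.7 + 174.2 = 286.8 μm/a
ISO 9223 Table 2 (carbon steel): 200 < 287 ≤ 700 μm/a ⇒ CX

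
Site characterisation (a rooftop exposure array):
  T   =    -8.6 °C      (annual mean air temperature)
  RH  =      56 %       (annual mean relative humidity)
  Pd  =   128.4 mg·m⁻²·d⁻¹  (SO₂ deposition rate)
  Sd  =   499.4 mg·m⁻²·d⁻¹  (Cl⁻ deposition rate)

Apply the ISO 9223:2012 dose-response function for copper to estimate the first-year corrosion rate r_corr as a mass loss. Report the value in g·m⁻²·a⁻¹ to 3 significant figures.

r_corr = 2.86 g·m⁻²·a⁻¹

copper: T≤10 °C ⇒ hinge +0.126·(-8.6−10) = -2.3436
  sulphur-dioxide contribution → 0.04893 μm/a
  chloride contribution → 0.2703 μm/a
  ⇒ r_corr(copper) = 0.3192 μm/a
Convert to mass loss: 0.3192 μm/a × 8.96 g/cm³ = 2.86 g·m⁻²·a⁻¹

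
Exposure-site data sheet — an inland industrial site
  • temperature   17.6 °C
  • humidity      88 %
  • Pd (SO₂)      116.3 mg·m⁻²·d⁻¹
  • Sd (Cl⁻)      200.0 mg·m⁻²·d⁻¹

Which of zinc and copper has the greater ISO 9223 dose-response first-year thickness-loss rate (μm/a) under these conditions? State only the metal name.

zinc

zinc: f(T) = -0.071·(T−10) [T>10 °C] = -0.5396
  SO₂ term: 0.0129·116.3^0.44·exp(0.046·88-0.5396) = 3.492
  Sd branch = 0.0175·Sd^0.57·e^(0.008·RH+0.085·T) = 3.236 μm/a
  sum: 3.492 + 3.236 → r_corr = 6.729 μm/a
copper: T>10 °C ⇒ hinge -0.080·(17.6−10) = -0.6080
  Pd branch = 0.0053·Pd^0.26·e^(0.059·RH+f) = 1.787 μm/a
  Cl⁻ term: 0.01025·200.0^0.27·exp(0.036·88+0.049·17.6) = 2.412
  r_corr = 1.787 + 2.412 = 4.199 μm/a
Ordering by μm/a: zinc (6.73) > copper (4.2)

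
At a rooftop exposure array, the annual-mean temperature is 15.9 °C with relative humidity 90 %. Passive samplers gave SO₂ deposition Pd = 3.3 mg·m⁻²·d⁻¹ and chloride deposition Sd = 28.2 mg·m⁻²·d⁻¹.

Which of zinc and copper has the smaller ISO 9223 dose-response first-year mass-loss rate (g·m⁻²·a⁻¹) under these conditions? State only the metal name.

zinc: f(T) = -0.071·(T−10) [T>10 °C] = -0.4189
  Pd branch = 0.0129·Pd^0.44·e^(0.046·RH+f) = 0.9011 μm/a
  Cl⁻ term: 0.0175·28.2^0.57·exp(0.008·90+0.085·15.9) = 0.9318
  r_corr = 0.9011 + 0.9318 = 1.833 μm/a
  mass loss = 1.833 μm/a × 7.14 g/cm³ = 13.09 g·m⁻²·a⁻¹
copper: temperature factor f = -0.080·(5.9) = -0.4720
  Pd branch = 0.0053·Pd^0.26·e^(0.059·RH+f) = 0.9124 μm/a
  Cl⁻ term: 0.01025·28.2^0.27·exp(0.036·90+0.049·15.9) = 1.405
  r_corr = 0.9124 + 1.405 = 2.318 μm/a
  mass loss = 2.318 μm/a × 8.96 g/cm³ = 20.77 g·m⁻²·a⁻¹
Ordering by g·m⁻²·a⁻¹: copper (20.8) > zinc (13.1)

zinc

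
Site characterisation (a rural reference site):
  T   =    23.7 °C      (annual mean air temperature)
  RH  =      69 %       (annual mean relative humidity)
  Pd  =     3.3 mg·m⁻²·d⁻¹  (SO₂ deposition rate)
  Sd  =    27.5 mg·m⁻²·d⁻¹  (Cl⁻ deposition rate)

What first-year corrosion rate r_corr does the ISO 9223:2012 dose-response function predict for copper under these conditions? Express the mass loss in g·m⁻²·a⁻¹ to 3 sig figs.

copper: T>10 °C ⇒ hinge -0.080·(23.7−10) = -1.0960
  SO₂ term: 0.0053·3.3^0.26·exp(0.059·69-1.0960) = 0.1416
  Sd branch = 0.01025·Sd^0.27·e^(0.036·RH+0.049·T) = 0.9605 μm/a
  r_corr = 0.1416 + 0.9605 = 1.102 μm/a
Convert to mass loss: 1.102 μm/a × 8.96 g/cm³ = 9.875 g·m⁻²·a⁻¹

r_corr = 9.87 g·m⁻²·a⁻¹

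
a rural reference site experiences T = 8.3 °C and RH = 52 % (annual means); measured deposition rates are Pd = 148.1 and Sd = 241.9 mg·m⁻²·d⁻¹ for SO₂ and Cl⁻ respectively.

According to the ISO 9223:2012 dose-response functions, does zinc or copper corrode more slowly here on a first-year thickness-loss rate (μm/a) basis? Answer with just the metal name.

copper

zinc: T≤10 °C ⇒ hinge +0.038·(8.3−10) = -0.0646
  Pd branch = 0.0129·Pd^0.44·e^(0.046·RH+f) = 1.192 μm/a
  Sd branch = 0.0175·Sd^0.57·e^(0.008·RH+0.085·T) = 1.227 μm/a
  r_corr = 1.192 + 1.227 = 2.419 μm/a
copper: T≤10 °C ⇒ hinge +0.126·(8.3−10) = -0.2142
  Pd branch = 0.0053·Pd^0.26·e^(0.059·RH+f) = 0.3373 μm/a
  Cl⁻ term: 0.01025·241.9^0.27·exp(0.036·52+0.049·8.3) = 0.4405
  r_corr = 0.3373 + 0.4405 = 0.7778 μm/a
Ordering by μm/a: zinc (2.42) > copper (0.778)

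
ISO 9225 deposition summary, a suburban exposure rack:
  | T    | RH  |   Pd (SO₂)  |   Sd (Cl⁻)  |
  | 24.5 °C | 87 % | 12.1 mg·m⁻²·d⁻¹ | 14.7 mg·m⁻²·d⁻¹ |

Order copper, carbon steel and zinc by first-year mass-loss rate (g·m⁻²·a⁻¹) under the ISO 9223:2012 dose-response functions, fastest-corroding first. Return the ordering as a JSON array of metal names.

["carbon steel", "copper", "zinc"]

copper: temperature factor f = -0.080·(14.5) = -1.1600
  SO₂ term: 0.0053·12.1^0.26·exp(0.059·87-1.1600) = 0.5386
  Cl⁻ term: 0.01025·14.7^0.27·exp(0.036·87+0.049·24.5) = 1.612
  sum: 0.5386 + 1.612 → r_corr = 2.151 μm/a
  mass loss = 2.151 μm/a × 8.96 g/cm³ = 19.27 g·m⁻²·a⁻¹
carbon steel: T>10 °C ⇒ hinge -0.054·(24.5−10) = -0.7830
  SO₂ term: 1.77·12.1^0.52·exp(0.02·87-0.7830) = 16.85
  Sd branch = 0.102·Sd^0.62·e^(0.033·RH+0.04·T) = 25.4 μm/a
  sum: 16.85 + 25.4 → r_corr = 42.25 μm/a
  mass loss = 42.25 μm/a × 7.85 g/cm³ = 331.7 g·m⁻²·a⁻¹
zinc: T>10 °C ⇒ hinge -0.071·(24.5−10) = -1.0295
  Pd branch = 0.0129·Pd^0.44·e^(0.046·RH+f) = 0.755 μm/a
  Sd branch = 0.0175·Sd^0.57·e^(0.008·RH+0.085·T) = 1.303 μm/a
  r_corr = 0.755 + 1.303 = 2.058 μm/a
  mass loss = 2.058 μm/a × 7.14 g/cm³ = 14.7 g·m⁻²·a⁻¹
Ordering by g·m⁻²·a⁻¹: carbon steel (332) > copper (19.3) > zinc (14.7)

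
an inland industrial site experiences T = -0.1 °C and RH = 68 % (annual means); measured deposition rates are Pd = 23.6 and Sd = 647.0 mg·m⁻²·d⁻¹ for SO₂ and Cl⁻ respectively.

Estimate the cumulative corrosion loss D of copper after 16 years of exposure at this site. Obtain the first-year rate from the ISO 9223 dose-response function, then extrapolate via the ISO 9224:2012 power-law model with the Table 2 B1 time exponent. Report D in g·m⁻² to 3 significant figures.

D(16) = 49.2 g·m⁻²

copper: temperature factor f = +0.126·(-10.1) = -1.2726
  SO₂ term: 0.0053·23.6^0.26·exp(0.059·68-1.2726) = 0.1866
  Cl⁻ term: 0.01025·647.0^0.27·exp(0.036·68+0.049·-0.1) = 0.6772
  r_corr = 0.1866 + 0.6772 = 0.8638 μm/a
Power-law: D(16) = r_corr · 16^0.667
  D(16) = 0.8638 × 16^0.667 = 0.8638 × 6.355 = 5.49 μm
  Mass loss = 5.49 μm × 8.96 g/cm³ = 49.19 g·m⁻²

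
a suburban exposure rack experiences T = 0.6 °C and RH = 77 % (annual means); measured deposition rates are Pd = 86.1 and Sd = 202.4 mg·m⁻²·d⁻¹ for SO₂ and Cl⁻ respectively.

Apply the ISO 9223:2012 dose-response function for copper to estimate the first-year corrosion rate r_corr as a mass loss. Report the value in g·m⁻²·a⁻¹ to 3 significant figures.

copper: f(T) = +0.126·(T−10) [T≤10 °C] = -1.1844
  SO₂ term: 0.0053·86.1^0.26·exp(0.059·77-1.1844) = 0.4853
  Cl⁻ term: 0.01025·202.4^0.27·exp(0.036·77+0.049·0.6) = 0.708
  sum: 0.4853 + 0.708 → r_corr = 1.193 μm/a
Convert to mass loss: 1.193 μm/a × 8.96 g/cm³ = 10.69 g·m⁻²·a⁻¹

r_corr = 10.7 g·m⁻²·a⁻¹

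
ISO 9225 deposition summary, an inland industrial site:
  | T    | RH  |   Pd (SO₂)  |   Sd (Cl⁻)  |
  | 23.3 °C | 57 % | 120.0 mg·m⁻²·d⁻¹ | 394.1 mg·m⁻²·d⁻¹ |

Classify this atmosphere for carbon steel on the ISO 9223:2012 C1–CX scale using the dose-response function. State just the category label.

carbon steel: T>10 °C ⇒ hinge -0.054·(23.3−10) = -0.7182
  sulphur-dioxide contribution → 32.53 μm/a
  chloride contribution → 69.11 μm/a
  ⇒ r_corr(carbon steel) = 101.6 μm/a
ISO 9223 Table 2 (carbon steel): 80 < 102 ≤ 200 μm/a ⇒ C5

C5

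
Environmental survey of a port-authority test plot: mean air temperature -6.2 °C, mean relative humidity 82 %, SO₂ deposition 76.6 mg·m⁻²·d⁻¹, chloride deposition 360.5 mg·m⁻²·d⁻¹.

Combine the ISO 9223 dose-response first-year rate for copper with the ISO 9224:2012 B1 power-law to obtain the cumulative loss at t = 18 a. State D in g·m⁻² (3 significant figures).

copper: f(T) = +0.126·(T−10) [T≤10 °C] = -2.0412
  SO₂ term: 0.0053·76.6^0.26·exp(0.059·82-2.0412) = 0.2684
  Sd branch = 0.01025·Sd^0.27·e^(0.036·RH+0.049·T) = 0.7099 μm/a
  sum: 0.2684 + 0.7099 → r_corr = 0.9783 μm/a
Long-term exponent b (ISO 9224 Table 2, B1) = 0.667
  D(18) = 0.9783 × 18^0.667 = 0.9783 × 6.875 = 6.726 μm
  Mass loss = 6.726 μm × 8.96 g/cm³ = 60.26 g·m⁻²

D(18) = 60.3 g·m⁻²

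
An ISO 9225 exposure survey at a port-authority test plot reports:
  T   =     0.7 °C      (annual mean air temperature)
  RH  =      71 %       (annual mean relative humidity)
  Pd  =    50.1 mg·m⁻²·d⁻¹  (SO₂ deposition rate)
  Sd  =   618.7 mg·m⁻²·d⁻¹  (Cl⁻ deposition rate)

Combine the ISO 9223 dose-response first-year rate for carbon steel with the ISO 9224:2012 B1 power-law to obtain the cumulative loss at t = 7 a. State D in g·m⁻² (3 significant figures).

carbon steel: temperature factor f = +0.150·(-9.3) = -1.3950
  sulphur-dioxide contribution → 13.89 μm/a
  chloride contribution → 58.75 μm/a
  total first-year rate 72.64 μm/a
Power-law: D(7) = r_corr · 7^0.523
  D(7) = 72.64 × 7^0.523 = 72.64 × 2.767 = 201 μm
  Mass loss = 201 μm × 7.85 g/cm³ = 1578 g·m⁻²

D(7) = 1.58e+03 g·m⁻²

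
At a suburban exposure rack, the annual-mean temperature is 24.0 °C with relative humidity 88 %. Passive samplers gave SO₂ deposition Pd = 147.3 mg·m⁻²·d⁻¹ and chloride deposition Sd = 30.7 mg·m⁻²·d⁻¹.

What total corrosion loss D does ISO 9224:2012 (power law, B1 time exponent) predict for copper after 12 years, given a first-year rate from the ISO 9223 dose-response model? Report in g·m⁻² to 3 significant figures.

D(12) = 147 g·m⁻²

copper: f(T) = -0.080·(T−10) [T>10 °C] = -1.1200
  SO₂ term: 0.0053·147.3^0.26·exp(0.059·88-1.1200) = 1.139
  Sd branch = 0.01025·Sd^0.27·e^(0.036·RH+0.049·T) = 1.99 μm/a
  sum: 1.139 + 1.99 → r_corr = 3.129 μm/a
Long-term exponent b (ISO 9224 Table 2, B1) = 0.667
  D(12) = 3.129 × 12^0.667 = 3.129 × 5.246 = 16.41 μm
  Mass loss = 16.41 μm × 8.96 g/cm³ = 147.1 g·m⁻²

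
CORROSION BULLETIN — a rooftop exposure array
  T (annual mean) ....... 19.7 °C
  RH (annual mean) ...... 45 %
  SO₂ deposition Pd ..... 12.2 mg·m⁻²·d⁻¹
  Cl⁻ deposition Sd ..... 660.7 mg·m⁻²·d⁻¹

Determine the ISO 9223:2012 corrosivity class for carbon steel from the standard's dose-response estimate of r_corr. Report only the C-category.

C4

carbon steel: f(T) = -0.054·(T−10) [T>10 °C] = -0.5238
  Pd branch = 1.77·Pd^0.52·e^(0.02·RH+f) = 9.468 μm/a
  Sd branch = 0.102·Sd^0.62·e^(0.033·RH+0.04·T) = 55.48 μm/a
  sum: 9.468 + 55.48 → r_corr = 64.95 μm/a
65 μm/a falls in (50, 80] for carbon steel → category C4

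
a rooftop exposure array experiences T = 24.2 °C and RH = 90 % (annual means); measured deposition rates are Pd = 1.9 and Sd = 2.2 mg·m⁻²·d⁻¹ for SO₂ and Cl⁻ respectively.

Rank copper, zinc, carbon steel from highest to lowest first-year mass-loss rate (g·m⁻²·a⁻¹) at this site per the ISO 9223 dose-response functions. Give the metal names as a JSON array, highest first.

copper: T>10 °C ⇒ hinge -0.080·(24.2−10) = -1.1360
  Pd branch = 0.0053·Pd^0.26·e^(0.059·RH+f) = 0.4069 μm/a
  Cl⁻ term: 0.01025·2.2^0.27·exp(0.036·90+0.049·24.2) = 1.06
  sum: 0.4069 + 1.06 → r_corr = 1.467 μm/a
  mass loss = 1.467 μm/a × 8.96 g/cm³ = 13.14 g·m⁻²·a⁻¹
zinc: f(T) = -0.071·(T−10) [T>10 °C] = -1.0082
  SO₂ term: 0.0129·1.9^0.44·exp(0.046·90-1.0082) = 0.3921
  Cl⁻ term: 0.0175·2.2^0.57·exp(0.008·90+0.085·24.2) = 0.4408
  sum: 0.3921 + 0.4408 → r_corr = 0.8329 μm/a
  mass loss = 0.8329 μm/a × 7.14 g/cm³ = 5.947 g·m⁻²·a⁻¹
carbon steel: T>10 °C ⇒ hinge -0.054·(24.2−10) = -0.7668
  Pd branch = 1.77·Pd^0.52·e^(0.02·RH+f) = 6.944 μm/a
  Cl⁻ term: 0.102·2.2^0.62·exp(0.033·90+0.04·24.2) = 8.534
  r_corr = 6.944 + 8.534 = 15.48 μm/a
  mass loss = 15.48 μm/a × 7.85 g/cm³ = 121.5 g·m⁻²·a⁻¹
Ordering by g·m⁻²·a⁻¹: carbon steel (122) > copper (13.1) > zinc (5.95)

["carbon steel", "copper", "zinc"]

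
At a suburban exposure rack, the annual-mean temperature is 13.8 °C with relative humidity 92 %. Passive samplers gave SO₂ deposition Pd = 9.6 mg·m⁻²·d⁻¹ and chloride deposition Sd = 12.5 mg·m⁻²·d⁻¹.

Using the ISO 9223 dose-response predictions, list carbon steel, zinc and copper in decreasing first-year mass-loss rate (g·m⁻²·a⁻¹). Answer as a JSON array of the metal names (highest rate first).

carbon steel: T>10 °C ⇒ hinge -0.054·(13.8−10) = -0.2052
  sulphur-dioxide contribution → 29.43 μm/a
  chloride contribution → 17.66 μm/a
  total first-year rate 47.08 μm/a
  mass loss = 47.08 μm/a × 7.85 g/cm³ = 369.6 g·m⁻²·a⁻¹
zinc: f(T) = -0.071·(T−10) [T>10 °C] = -0.2698
  sulphur-dioxide contribution → 1.835 μm/a
  chloride contribution → 0.4981 μm/a
  total first-year rate 2.333 μm/a
  mass loss = 2.333 μm/a × 7.14 g/cm³ = 16.66 g·m⁻²·a⁻¹
copper: T>10 °C ⇒ hinge -0.080·(13.8−10) = -0.3040
  sulphur-dioxide contribution → 1.603 μm/a
  chloride contribution → 1.094 μm/a
  ⇒ r_corr(copper) = 2.697 μm/a
  mass loss = 2.697 μm/a × 8.96 g/cm³ = 24.17 g·m⁻²·a⁻¹
Ordering by g·m⁻²·a⁻¹: carbon steel (370) > copper (24.2) > zinc (16.7)

["carbon steel", "copper", "zinc"]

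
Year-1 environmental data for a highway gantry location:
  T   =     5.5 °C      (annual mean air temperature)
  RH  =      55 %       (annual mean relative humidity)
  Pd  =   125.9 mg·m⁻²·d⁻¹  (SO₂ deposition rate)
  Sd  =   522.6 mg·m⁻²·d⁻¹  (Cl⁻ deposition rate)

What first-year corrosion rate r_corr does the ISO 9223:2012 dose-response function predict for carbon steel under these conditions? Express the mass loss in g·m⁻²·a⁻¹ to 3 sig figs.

carbon steel: f(T) = +0.150·(T−10) [T≤10 °C] = -0.6750
  SO₂ term: 1.77·125.9^0.52·exp(0.02·55-0.6750) = 33.46
  Sd branch = 0.102·Sd^0.62·e^(0.033·RH+0.04·T) = 37.81 μm/a
  r_corr = 33.46 + 37.81 = 71.28 μm/a
Convert to mass loss: 71.28 μm/a × 7.85 g/cm³ = 559.5 g·m⁻²·a⁻¹

r_corr = 560 g·m⁻²·a⁻¹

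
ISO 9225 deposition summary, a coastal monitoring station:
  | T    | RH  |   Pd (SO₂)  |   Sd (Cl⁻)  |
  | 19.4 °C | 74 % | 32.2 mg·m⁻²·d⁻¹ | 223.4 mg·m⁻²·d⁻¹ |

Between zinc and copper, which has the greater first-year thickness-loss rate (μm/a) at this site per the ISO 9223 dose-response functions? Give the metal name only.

zinc: temperature factor f = -0.071·(9.4) = -0.6674
  Pd branch = 0.0129·Pd^0.44·e^(0.046·RH+f) = 0.9174 μm/a
  Sd branch = 0.0175·Sd^0.57·e^(0.008·RH+0.085·T) = 3.591 μm/a
  r_corr = 0.9174 + 3.591 = 4.509 μm/a
copper: f(T) = -0.080·(T−10) [T>10 °C] = -0.7520
  SO₂ term: 0.0053·32.2^0.26·exp(0.059·74-0.7520) = 0.4851
  Sd branch = 0.01025·Sd^0.27·e^(0.036·RH+0.049·T) = 1.64 μm/a
  sum: 0.4851 + 1.64 → r_corr = 2.125 μm/a
Ordering by μm/a: zinc (4.51) > copper (2.12)

zinc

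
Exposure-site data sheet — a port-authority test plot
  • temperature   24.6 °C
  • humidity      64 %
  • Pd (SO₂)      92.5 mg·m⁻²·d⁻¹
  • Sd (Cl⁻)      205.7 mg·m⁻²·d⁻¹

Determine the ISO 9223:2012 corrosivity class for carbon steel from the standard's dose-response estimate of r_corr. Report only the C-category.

carbon steel: f(T) = -0.054·(T−10) [T>10 °C] = -0.7884
  sulphur-dioxide contribution → 30.47 μm/a
  chloride contribution → 61.29 μm/a
  total first-year rate 91.76 μm/a
Category bounds: 80…200 μm/a bracket r_corr ⇒ C5

C5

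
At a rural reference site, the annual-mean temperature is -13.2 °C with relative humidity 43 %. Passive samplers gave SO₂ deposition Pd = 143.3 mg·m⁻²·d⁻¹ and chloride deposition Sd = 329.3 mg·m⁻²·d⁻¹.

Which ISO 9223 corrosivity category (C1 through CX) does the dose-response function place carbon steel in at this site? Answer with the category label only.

C2

carbon steel: f(T) = +0.150·(T−10) [T≤10 °C] = -3.4800
  SO₂ term: 1.77·143.3^0.52·exp(0.02·43-3.4800) = 1.704
  Cl⁻ term: 0.102·329.3^0.62·exp(0.033·43+0.04·-13.2) = 9.046
  sum: 1.704 + 9.046 → r_corr = 10.75 μm/a
Category bounds: 1.3…25 μm/a bracket r_corr ⇒ C2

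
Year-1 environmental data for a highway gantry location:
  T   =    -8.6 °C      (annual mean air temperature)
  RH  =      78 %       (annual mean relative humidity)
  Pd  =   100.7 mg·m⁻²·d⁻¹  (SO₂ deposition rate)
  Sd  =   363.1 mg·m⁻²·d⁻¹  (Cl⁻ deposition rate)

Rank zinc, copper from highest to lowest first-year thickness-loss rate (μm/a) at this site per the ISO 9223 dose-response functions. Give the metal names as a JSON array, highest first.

["zinc", "copper"]

zinc: f(T) = +0.038·(T−10) [T≤10 °C] = -0.7068
  sulphur-dioxide contribution → 1.751 μm/a
  chloride contribution → 0.4527 μm/a
  total first-year rate 2.203 μm/a
copper: temperature factor f = +0.126·(-18.6) = -2.3436
  sulphur-dioxide contribution → 0.1682 μm/a
  chloride contribution → 0.5475 μm/a
  total first-year rate 0.7158 μm/a
Ordering by μm/a: zinc (2.2) > copper (0.716)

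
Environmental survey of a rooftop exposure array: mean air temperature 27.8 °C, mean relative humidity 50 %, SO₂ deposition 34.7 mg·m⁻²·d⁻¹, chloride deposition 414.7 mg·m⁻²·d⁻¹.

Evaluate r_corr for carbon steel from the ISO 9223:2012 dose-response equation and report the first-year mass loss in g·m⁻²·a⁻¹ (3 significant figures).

r_corr = 623 g·m⁻²·a⁻¹

carbon steel: f(T) = -0.054·(T−10) [T>10 °C] = -0.9612
  SO₂ term: 1.77·34.7^0.52·exp(0.02·50-0.9612) = 11.64
  Cl⁻ term: 0.102·414.7^0.62·exp(0.033·50+0.04·27.8) = 67.78
  r_corr = 11.64 + 67.78 = 79.42 μm/a
Convert to mass loss: 79.42 μm/a × 7.85 g/cm³ = 623.4 g·m⁻²·a⁻¹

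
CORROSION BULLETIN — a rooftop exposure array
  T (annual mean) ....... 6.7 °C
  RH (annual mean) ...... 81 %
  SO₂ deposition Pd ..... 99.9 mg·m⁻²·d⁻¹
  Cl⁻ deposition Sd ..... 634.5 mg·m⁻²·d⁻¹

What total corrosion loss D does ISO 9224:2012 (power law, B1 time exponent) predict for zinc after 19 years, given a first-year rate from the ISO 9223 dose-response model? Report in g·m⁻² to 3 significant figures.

D(19) = 463 g·m⁻²

zinc: f(T) = +0.038·(T−10) [T≤10 °C] = -0.1254
  sulphur-dioxide contribution → 3.582 μm/a
  chloride contribution → 2.34 μm/a
  total first-year rate 5.922 μm/a
ISO 9224: D(t) = r_corr · t^b with b = 0.813 (zinc, B1)
  D(19) = 5.922 × 19^0.813 = 5.922 × 10.96 = 64.87 μm
  Mass loss = 64.87 μm × 7.14 g/cm³ = 463.2 g·m⁻²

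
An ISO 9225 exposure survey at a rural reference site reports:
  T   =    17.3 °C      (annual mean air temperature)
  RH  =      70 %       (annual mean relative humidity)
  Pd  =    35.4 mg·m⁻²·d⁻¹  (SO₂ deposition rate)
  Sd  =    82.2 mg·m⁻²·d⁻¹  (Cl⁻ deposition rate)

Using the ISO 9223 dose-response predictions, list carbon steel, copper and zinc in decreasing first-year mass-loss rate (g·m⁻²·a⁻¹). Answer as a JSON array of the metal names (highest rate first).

carbon steel: temperature factor f = -0.054·(7.3) = -0.3942
  SO₂ term: 1.77·35.4^0.52·exp(0.02·70-0.3942) = 30.92
  Cl⁻ term: 0.102·82.2^0.62·exp(0.033·70+0.04·17.3) = 31.59
  sum: 30.92 + 31.59 → r_corr = 62.51 μm/a
  mass loss = 62.51 μm/a × 7.85 g/cm³ = 490.7 g·m⁻²·a⁻¹
copper: temperature factor f = -0.080·(7.3) = -0.5840
  Pd branch = 0.0053·Pd^0.26·e^(0.059·RH+f) = 0.4645 μm/a
  Sd branch = 0.01025·Sd^0.27·e^(0.036·RH+0.049·T) = 0.9779 μm/a
  sum: 0.4645 + 0.9779 → r_corr = 1.442 μm/a
  mass loss = 1.442 μm/a × 8.96 g/cm³ = 12.92 g·m⁻²·a⁻¹
zinc: temperature factor f = -0.071·(7.3) = -0.5183
  Pd branch = 0.0129·Pd^0.44·e^(0.046·RH+f) = 0.9236 μm/a
  Cl⁻ term: 0.0175·82.2^0.57·exp(0.008·70+0.085·17.3) = 1.646
  sum: 0.9236 + 1.646 → r_corr = 2.569 μm/a
  mass loss = 2.569 μm/a × 7.14 g/cm³ = 18.34 g·m⁻²·a⁻¹
Ordering by g·m⁻²·a⁻¹: carbon steel (491) > zinc (18.3) > copper (12.9)

["carbon steel", "zinc", "copper"]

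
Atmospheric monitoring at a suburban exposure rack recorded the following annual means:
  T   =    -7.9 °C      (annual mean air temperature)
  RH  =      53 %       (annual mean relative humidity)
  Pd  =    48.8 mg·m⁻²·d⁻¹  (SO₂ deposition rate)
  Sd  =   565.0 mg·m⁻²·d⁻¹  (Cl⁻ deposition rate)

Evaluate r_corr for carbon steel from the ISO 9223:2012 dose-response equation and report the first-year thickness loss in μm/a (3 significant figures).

r_corr = 24.4 μm/a

carbon steel: temperature factor f = +0.150·(-17.9) = -2.6850
  sulphur-dioxide contribution → 2.632 μm/a
  chloride contribution → 21.74 μm/a
  ⇒ r_corr(carbon steel) = 24.37 μm/a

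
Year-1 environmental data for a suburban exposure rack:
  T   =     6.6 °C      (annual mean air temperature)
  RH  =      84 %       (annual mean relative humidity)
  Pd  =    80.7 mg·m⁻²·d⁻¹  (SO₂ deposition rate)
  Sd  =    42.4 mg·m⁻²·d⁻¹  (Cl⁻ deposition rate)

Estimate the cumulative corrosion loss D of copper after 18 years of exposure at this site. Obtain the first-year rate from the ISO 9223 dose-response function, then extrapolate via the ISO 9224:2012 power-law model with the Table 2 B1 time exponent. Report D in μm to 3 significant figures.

copper: temperature factor f = +0.126·(-3.4) = -0.4284
  sulphur-dioxide contribution → 1.536 μm/a
  chloride contribution → 0.8014 μm/a
  ⇒ r_corr(copper) = 2.337 μm/a
Power-law: D(18) = r_corr · 18^0.667
  D(18) = 2.337 × 18^0.667 = 2.337 × 6.875 = 16.07 μm

D(18) = 16.1 μm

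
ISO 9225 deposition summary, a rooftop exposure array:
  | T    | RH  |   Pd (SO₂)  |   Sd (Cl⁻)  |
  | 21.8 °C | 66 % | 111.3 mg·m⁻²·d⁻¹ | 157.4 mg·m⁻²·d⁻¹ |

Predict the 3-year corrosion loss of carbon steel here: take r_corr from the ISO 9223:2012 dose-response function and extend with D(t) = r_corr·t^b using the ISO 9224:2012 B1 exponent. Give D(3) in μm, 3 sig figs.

carbon steel: T>10 °C ⇒ hinge -0.054·(21.8−10) = -0.6372
  sulphur-dioxide contribution → 40.62 μm/a
  chloride contribution → 49.58 μm/a
  ⇒ r_corr(carbon steel) = 90.2 μm/a
Long-term exponent b (ISO 9224 Table 2, B1) = 0.523
  D(3) = 90.2 × 3^0.523 = 90.2 × 1.776 = 160.2 μm

D(3) = 160 μm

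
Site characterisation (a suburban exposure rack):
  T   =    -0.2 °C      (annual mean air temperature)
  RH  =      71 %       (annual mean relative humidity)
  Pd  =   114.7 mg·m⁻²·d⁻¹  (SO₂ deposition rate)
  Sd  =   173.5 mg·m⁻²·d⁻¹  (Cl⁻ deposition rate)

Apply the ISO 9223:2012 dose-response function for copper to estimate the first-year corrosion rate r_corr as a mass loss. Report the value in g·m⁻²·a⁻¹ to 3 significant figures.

r_corr = 7.69 g·m⁻²·a⁻¹

copper: temperature factor f = +0.126·(-10.2) = -1.2852
  SO₂ term: 0.0053·114.7^0.26·exp(0.059·71-1.2852) = 0.3318
  Cl⁻ term: 0.01025·173.5^0.27·exp(0.036·71+0.049·-0.2) = 0.5262
  r_corr = 0.3318 + 0.5262 = 0.858 μm/a
Convert to mass loss: 0.858 μm/a × 8.96 g/cm³ = 7.687 g·m⁻²·a⁻¹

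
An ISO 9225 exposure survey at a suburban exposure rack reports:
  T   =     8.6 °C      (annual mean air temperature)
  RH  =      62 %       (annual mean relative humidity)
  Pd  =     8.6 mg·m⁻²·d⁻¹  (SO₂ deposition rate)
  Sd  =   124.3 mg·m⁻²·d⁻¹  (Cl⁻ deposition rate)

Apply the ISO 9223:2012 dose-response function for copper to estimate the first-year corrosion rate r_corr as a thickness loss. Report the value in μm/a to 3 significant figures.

copper: f(T) = +0.126·(T−10) [T≤10 °C] = -0.1764
  Pd branch = 0.0053·Pd^0.26·e^(0.059·RH+f) = 0.3015 μm/a
  Sd branch = 0.01025·Sd^0.27·e^(0.036·RH+0.049·T) = 0.5353 μm/a
  r_corr = 0.3015 + 0.5353 = 0.8368 μm/a

r_corr = 0.837 μm/a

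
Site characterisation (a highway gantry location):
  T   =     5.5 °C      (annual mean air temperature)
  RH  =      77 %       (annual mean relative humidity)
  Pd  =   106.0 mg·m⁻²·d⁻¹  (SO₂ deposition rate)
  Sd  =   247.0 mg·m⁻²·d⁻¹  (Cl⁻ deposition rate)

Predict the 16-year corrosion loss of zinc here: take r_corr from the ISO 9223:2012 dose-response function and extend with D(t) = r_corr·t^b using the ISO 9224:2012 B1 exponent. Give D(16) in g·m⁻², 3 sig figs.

zinc: T≤10 °C ⇒ hinge +0.038·(5.5−10) = -0.1710
  sulphur-dioxide contribution → 2.922 μm/a
  chloride contribution → 1.195 μm/a
  total first-year rate 4.118 μm/a
Long-term exponent b (ISO 9224 Table 2, B1) = 0.813
  D(16) = 4.118 × 16^0.813 = 4.118 × 9.527 = 39.23 μm
  Mass loss = 39.23 μm × 7.14 g/cm³ = 280.1 g·m⁻²

D(16) = 280 g·m⁻²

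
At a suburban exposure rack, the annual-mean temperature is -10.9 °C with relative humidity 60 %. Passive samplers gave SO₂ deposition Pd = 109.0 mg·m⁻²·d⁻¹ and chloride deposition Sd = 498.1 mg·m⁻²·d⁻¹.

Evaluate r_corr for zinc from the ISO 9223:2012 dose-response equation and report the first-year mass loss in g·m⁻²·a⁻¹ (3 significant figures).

r_corr = 7.94 g·m⁻²·a⁻¹

zinc: T≤10 °C ⇒ hinge +0.038·(-10.9−10) = -0.7942
  Pd branch = 0.0129·Pd^0.44·e^(0.046·RH+f) = 0.7258 μm/a
  Cl⁻ term: 0.0175·498.1^0.57·exp(0.008·60+0.085·-10.9) = 0.386
  sum: 0.7258 + 0.386 → r_corr = 1.112 μm/a
Convert to mass loss: 1.112 μm/a × 7.14 g/cm³ = 7.938 g·m⁻²·a⁻¹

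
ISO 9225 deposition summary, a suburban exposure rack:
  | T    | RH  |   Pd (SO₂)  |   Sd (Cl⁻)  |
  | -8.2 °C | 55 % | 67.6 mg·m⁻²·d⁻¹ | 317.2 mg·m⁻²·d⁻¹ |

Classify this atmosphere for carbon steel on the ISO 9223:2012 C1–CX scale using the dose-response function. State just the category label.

carbon steel: f(T) = +0.150·(T−10) [T≤10 °C] = -2.7300
  Pd branch = 1.77·Pd^0.52·e^(0.02·RH+f) = 3.102 μm/a
  Sd branch = 0.102·Sd^0.62·e^(0.033·RH+0.04·T) = 16.04 μm/a
  r_corr = 3.102 + 16.04 = 19.14 μm/a
19.1 μm/a falls in (1.3, 25] for carbon steel → category C2

C2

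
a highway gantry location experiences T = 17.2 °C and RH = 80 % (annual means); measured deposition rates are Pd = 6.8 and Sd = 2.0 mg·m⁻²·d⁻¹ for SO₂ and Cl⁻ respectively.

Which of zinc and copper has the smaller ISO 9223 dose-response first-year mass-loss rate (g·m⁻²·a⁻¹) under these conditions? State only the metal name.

zinc: temperature factor f = -0.071·(7.2) = -0.5112
  Pd branch = 0.0129·Pd^0.44·e^(0.046·RH+f) = 0.713 μm/a
  Cl⁻ term: 0.0175·2.0^0.57·exp(0.008·80+0.085·17.2) = 0.2126
  r_corr = 0.713 + 0.2126 = 0.9256 μm/a
  mass loss = 0.9256 μm/a × 7.14 g/cm³ = 6.609 g·m⁻²·a⁻¹
copper: T>10 °C ⇒ hinge -0.080·(17.2−10) = -0.5760
  SO₂ term: 0.0053·6.8^0.26·exp(0.059·80-0.5760) = 0.5501
  Cl⁻ term: 0.01025·2.0^0.27·exp(0.036·80+0.049·17.2) = 0.5114
  sum: 0.5501 + 0.5114 → r_corr = 1.062 μm/a
  mass loss = 1.062 μm/a × 8.96 g/cm³ = 9.511 g·m⁻²·a⁻¹
Ordering by g·m⁻²·a⁻¹: copper (9.51) > zinc (6.61)

zinc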